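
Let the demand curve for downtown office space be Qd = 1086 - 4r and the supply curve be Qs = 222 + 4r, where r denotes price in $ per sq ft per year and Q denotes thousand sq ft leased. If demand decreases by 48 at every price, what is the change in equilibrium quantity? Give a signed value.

ΔQ = -24

The market clears where 1086 - 4r = 222 + 4r. Rearranging, 8r = 864, hence r* = 108.
Then Q* = 1086 - 4(108) = 654.
After the shift, demand is Qd = 1038 - 4r.
New equilibrium: 816 = 8r, so r = 102 and Q = 630.
ΔQ = 630 - 654 = -24.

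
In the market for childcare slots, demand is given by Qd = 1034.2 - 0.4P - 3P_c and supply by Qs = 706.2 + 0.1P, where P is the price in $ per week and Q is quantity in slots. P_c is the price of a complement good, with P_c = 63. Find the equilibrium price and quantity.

With P_c = 63, demand is Qd = 845.2 - 0.4P.
Set Qd = Qs: 845.2 - 0.4P = 706.2 + 0.1P, so 139 = 0.5P and P* = 278.
Then Q* = 845.2 - 0.4(278) = 734.

P* = 278, Q* = 734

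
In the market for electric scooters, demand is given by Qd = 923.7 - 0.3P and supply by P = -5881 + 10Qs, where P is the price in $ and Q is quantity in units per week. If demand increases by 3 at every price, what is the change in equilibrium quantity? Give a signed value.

In direct form, Qs = 588.1 + 0.1P.
Equating demand and supply, 923.7 - 0.3P = 588.1 + 0.1P gives 0.4P = 335.6, so P* = 839.
Then Q* = 923.7 - 0.3(839) = 672.
After the shift, demand is Qd = 926.7 - 0.3P.
Re-solving, 0.4P = 338.6 gives P = 846.5 and Q = 672.75.
ΔQ = 672.75 - 672 = 0.75.

ΔQ = 0.75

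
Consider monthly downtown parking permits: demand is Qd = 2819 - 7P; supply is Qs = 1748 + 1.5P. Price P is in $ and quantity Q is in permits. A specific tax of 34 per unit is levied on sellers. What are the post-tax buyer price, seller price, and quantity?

Sellers keep P_s = P_b - 34 per unit, so supply in terms of the buyer price is Qs = 1697 + 1.5P_b.
Equate demand and the shifted supply: 2819 - 7P_b = 1697 + 1.5P_b, giving 8.5P_b = 1122, so P_b = 132.
Then P_s = 132 - 34 = 98 and Q = 2819 - 7(132) = 1895.

P_b = 132, P_s = 98, Q = 1895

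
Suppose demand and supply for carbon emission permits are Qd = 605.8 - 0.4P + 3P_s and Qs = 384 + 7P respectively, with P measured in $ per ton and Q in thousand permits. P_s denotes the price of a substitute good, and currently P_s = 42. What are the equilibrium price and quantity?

With P_s = 42, demand is Qd = 731.8 - 0.4P.
Equating demand and supply, 731.8 - 0.4P = 384 + 7P gives 7.4P = 347.8, so P* = 47.
Then Q* = 731.8 - 0.4(47) = 713.

P* = 47, Q* = 713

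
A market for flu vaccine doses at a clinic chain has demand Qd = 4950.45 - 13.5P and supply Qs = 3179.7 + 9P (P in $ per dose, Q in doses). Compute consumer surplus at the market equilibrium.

Consumer surplus = 559872

Set Qd = Qs: 4950.45 - 13.5P = 3179.7 + 9P, so 1770.75 = 22.5P and P* = 78.7.
From the demand curve, Q* = 4950.45 - 13.5(78.7) = 3888.
Demand choke price (Qd = 0): P = 4950.45/13.5 = 366.7. Consumer surplus = ½ × (366.7 - 78.7) × 3888 = 559872.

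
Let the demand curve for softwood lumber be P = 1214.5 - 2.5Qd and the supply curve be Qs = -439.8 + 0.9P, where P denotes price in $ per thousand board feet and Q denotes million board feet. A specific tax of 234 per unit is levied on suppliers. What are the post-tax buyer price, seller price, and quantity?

P_b = 874, P_s = 640, Q = 136.2

Rewriting in direct form: Qd = 485.8 - 0.4P.
With a tax of 234 on suppliers, they supply based on the net price P_s = P_b - 234, so Qs = -650.4 + 0.9P_b.
Set Qd = Qs: 485.8 - 0.4P_b = -650.4 + 0.9P_b, so 1136.2 = 1.3P_b and P_b = 874.
Then P_s = 874 - 234 = 640 and Q = 485.8 - 0.4(874) = 136.2.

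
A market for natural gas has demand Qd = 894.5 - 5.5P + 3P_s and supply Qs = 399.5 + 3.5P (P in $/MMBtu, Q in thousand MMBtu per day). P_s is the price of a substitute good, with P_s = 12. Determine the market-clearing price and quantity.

With P_s = 12, demand is Qd = 930.5 - 5.5P.
Set Qd = Qs: 930.5 - 5.5P = 399.5 + 3.5P, so 531 = 9P and P* = 59.
Plugging P* into demand: Q* = 930.5 - 5.5(59) = 606.

P* = 59, Q* = 606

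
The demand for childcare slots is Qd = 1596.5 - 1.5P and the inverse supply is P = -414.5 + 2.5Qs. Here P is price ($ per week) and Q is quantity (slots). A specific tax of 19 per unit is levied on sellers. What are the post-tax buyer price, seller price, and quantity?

P_b = 757, P_s = 738, Q = 461

Rewriting in direct form: Qs = 165.8 + 0.4P.
With a tax of 19 on sellers, they supply based on the net price P_s = P_b - 19, so Qs = 158.2 + 0.4P_b.
Equate demand and the shifted supply: 1596.5 - 1.5P_b = 158.2 + 0.4P_b, giving 1.9P_b = 1438.3, so P_b = 757.
Then P_s = 757 - 19 = 738 and Q = 1596.5 - 1.5(757) = 461.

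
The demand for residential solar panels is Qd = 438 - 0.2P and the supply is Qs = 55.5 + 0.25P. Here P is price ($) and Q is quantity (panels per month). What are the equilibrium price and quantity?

P* = 850, Q* = 268

Set Qd = Qs: 438 - 0.2P = 55.5 + 0.25P, so 382.5 = 0.45P and P* = 850.
Then Q* = 438 - 0.2(850) = 268.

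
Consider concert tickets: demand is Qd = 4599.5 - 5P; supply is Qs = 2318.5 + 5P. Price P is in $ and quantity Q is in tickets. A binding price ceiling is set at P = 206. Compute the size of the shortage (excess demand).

Shortage = 221

At P = 206: Qd = 3569.5 and Qs = 3348.5.
Shortage = Qd - Qs = 3569.5 - 3348.5 = 221.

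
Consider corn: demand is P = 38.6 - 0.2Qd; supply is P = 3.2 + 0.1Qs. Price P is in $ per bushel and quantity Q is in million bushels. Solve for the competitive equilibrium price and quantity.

Rewriting in direct form: Qd = 193 - 5P and Qs = -32 + 10P.
At equilibrium Qd = Qs, so 193 - 5P = -32 + 10P; collecting terms, 225 = 15P and P* = 15.
Then Q* = 193 - 5(15) = 118.

P* = 15, Q* = 118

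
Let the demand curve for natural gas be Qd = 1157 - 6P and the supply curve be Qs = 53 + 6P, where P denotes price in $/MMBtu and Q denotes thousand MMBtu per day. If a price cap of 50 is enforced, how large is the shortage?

Shortage = 504

At P = 50: Qd = 857 and Qs = 353.
Shortage = Qd - Qs = 857 - 353 = 504.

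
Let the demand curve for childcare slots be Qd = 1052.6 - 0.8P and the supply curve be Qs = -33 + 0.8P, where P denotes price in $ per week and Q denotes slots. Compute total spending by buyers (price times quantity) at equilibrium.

At equilibrium Qd = Qs, so 1052.6 - 0.8P = -33 + 0.8P; collecting terms, 1085.6 = 1.6P and P* = 678.5.
Substitute back: Q* = 1052.6 - 0.8(678.5) = 509.8.
Total spending by buyers = P* × Q* = 678.5 × 509.8 = 345899.3.

Total spending by buyers = 345899.3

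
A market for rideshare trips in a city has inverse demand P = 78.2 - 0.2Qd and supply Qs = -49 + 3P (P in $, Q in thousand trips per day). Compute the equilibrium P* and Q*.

Inverting to quantity form: Qd = 391 - 5P.
The market clears where 391 - 5P = -49 + 3P. Rearranging, 8P = 440, hence P* = 55.
Plugging P* into demand: Q* = 391 - 5(55) = 116.

P* = 55, Q* = 116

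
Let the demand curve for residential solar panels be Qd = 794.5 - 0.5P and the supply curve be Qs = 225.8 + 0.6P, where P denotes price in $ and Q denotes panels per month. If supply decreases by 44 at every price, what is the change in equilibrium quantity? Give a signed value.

ΔQ = -20

The market clears where 794.5 - 0.5P = 225.8 + 0.6P. Rearranging, 1.1P = 568.7, hence P* = 517.
Then Q* = 794.5 - 0.5(517) = 536.
After the shift, supply is Qs = 181.8 + 0.6P.
The new intersection has 612.7 = 1.1P, i.e. P = 557, Q = 516.
ΔQ = 516 - 536 = -20.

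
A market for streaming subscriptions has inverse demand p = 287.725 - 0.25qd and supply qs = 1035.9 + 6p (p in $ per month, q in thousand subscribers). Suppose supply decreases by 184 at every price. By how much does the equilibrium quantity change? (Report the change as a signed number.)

Δq = -73.6

Solving each curve for q: qd = 1150.9 - 4p.
Set qd = qs: 1150.9 - 4p = 1035.9 + 6p, so 115 = 10p and p* = 11.5.
Plugging p* into demand: q* = 1150.9 - 4(11.5) = 1104.9.
After the shift, supply is qs = 851.9 + 6p.
New equilibrium: 299 = 10p, so p = 29.9 and q = 1031.3.
Δq = 1031.3 - 1104.9 = -73.6.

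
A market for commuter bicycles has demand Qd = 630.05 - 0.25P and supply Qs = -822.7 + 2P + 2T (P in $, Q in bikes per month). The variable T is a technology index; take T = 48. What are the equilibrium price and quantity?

With T = 48, supply is Qs = -726.7 + 2P.
At equilibrium Qd = Qs, so 630.05 - 0.25P = -726.7 + 2P; collecting terms, 1356.75 = 2.25P and P* = 603.
Plugging P* into demand: Q* = 630.05 - 0.25(603) = 479.3.

P* = 603, Q* = 479.3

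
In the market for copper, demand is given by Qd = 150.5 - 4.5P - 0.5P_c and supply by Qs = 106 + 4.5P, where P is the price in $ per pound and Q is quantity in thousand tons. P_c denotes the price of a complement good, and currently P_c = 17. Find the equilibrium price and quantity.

With P_c = 17, demand is Qd = 142 - 4.5P.
At equilibrium Qd = Qs, so 142 - 4.5P = 106 + 4.5P; collecting terms, 36 = 9P and P* = 4.
Then Q* = 142 - 4.5(4) = 124.

P* = 4, Q* = 124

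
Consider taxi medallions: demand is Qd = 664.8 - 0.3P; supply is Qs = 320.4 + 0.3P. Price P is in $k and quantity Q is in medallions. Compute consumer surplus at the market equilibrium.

Consumer surplus = 404424.6

Equating demand and supply, 664.8 - 0.3P = 320.4 + 0.3P gives 0.6P = 344.4, so P* = 574.
Then Q* = 664.8 - 0.3(574) = 492.6.
Demand choke price (Qd = 0): P = 664.8/0.3 = 2216. Consumer surplus = ½ × (2216 - 574) × 492.6 = 404424.6.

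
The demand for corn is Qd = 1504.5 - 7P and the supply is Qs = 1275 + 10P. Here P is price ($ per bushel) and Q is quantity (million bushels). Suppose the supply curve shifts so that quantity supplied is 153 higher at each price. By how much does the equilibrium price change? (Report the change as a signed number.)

At equilibrium Qd = Qs, so 1504.5 - 7P = 1275 + 10P; collecting terms, 229.5 = 17P and P* = 13.5.
Then Q* = 1504.5 - 7(13.5) = 1410.
After the shift, supply is Qs = 1428 + 10P.
Re-solving, 17P = 76.5 gives P = 4.5 and Q = 1473.
ΔP = 4.5 - 13.5 = -9.

ΔP = -9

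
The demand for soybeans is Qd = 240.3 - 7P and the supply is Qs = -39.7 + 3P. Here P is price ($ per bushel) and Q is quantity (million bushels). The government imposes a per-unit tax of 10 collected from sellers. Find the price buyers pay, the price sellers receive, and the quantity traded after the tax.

The tax drives a wedge P_b - P_s = 10. Substituting P_s = P_b - 10 into supply: Qs = -69.7 + 3P_b.
Equate demand and the shifted supply: 240.3 - 7P_b = -69.7 + 3P_b, giving 10P_b = 310, so P_b = 31.
So P_s = 21 and the quantity traded is Q = 240.3 - 7(31) = 23.3.

P_b = 31, P_s = 21, Q = 23.3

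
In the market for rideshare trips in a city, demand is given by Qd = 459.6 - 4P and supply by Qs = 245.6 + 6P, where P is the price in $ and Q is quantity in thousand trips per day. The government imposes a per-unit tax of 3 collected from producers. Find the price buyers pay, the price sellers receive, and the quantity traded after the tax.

With a tax of 3 on producers, they supply based on the net price P_s = P_b - 3, so Qs = 227.6 + 6P_b.
Equate demand and the shifted supply: 459.6 - 4P_b = 227.6 + 6P_b, giving 10P_b = 232, so P_b = 23.2.
So P_s = 20.2 and the quantity traded is Q = 459.6 - 4(23.2) = 366.8.

P_b = 23.2, P_s = 20.2, Q = 366.8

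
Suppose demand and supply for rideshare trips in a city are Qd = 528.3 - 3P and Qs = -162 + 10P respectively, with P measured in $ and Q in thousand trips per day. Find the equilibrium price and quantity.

P* = 53.1, Q* = 369

Set Qd = Qs: 528.3 - 3P = -162 + 10P, so 690.3 = 13P and P* = 53.1.
Plugging P* into demand: Q* = 528.3 - 3(53.1) = 369.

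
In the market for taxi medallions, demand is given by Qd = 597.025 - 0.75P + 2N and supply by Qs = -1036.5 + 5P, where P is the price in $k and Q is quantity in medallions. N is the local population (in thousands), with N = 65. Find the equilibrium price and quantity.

With N = 65, demand is Qd = 727.025 - 0.75P.
Equating demand and supply, 727.025 - 0.75P = -1036.5 + 5P gives 5.75P = 1763.525, so P* = 306.7.
From the demand curve, Q* = 727.025 - 0.75(306.7) = 497.

P* = 306.7, Q* = 497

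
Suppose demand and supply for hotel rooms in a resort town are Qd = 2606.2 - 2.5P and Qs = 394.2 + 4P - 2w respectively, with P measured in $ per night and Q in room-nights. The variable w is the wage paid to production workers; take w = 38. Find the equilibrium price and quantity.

P* = 352, Q* = 1726.2

With w = 38, supply is Qs = 318.2 + 4P.
The market clears where 2606.2 - 2.5P = 318.2 + 4P. Rearranging, 6.5P = 2288, hence P* = 352.
From the demand curve, Q* = 2606.2 - 2.5(352) = 1726.2.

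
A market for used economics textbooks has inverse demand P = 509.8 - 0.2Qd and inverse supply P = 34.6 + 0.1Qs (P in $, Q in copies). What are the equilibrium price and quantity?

Solving each curve for Q: Qd = 2549 - 5P and Qs = -346 + 10P.
At equilibrium Qd = Qs, so 2549 - 5P = -346 + 10P; collecting terms, 2895 = 15P and P* = 193.
Substitute back: Q* = 2549 - 5(193) = 1584.

P* = 193, Q* = 1584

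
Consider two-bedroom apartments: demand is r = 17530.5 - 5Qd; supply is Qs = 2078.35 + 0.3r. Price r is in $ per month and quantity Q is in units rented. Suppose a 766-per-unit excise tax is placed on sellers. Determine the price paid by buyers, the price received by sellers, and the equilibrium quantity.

r_b = 3315.1, r_s = 2549.1, Q = 2843.08

Inverting to quantity form: Qd = 3506.1 - 0.2r.
With a tax of 766 on sellers, they supply based on the net price r_s = r_b - 766, so Qs = 1848.55 + 0.3r_b.
Market clearing requires 3506.1 - 0.2r_b = 1848.55 + 0.3r_b; hence 1657.55 = 0.5r_b and r_b = 3315.1.
Then r_s = 3315.1 - 766 = 2549.1 and Q = 3506.1 - 0.2(3315.1) = 2843.08.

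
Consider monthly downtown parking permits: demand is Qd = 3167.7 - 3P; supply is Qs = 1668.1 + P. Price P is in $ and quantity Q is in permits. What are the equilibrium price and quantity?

The market clears where 3167.7 - 3P = 1668.1 + P. Rearranging, 4P = 1499.6, hence P* = 374.9.
Plugging P* into demand: Q* = 3167.7 - 3(374.9) = 2043.

P* = 374.9, Q* = 2043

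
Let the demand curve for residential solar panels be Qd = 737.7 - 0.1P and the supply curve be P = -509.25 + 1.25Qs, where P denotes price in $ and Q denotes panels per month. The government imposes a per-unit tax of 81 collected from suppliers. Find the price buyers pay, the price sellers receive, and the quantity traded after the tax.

Inverting to quantity form: Qs = 407.4 + 0.8P.
The tax drives a wedge P_b - P_s = 81. Substituting P_s = P_b - 81 into supply: Qs = 342.6 + 0.8P_b.
Set Qd = Qs: 737.7 - 0.1P_b = 342.6 + 0.8P_b, so 395.1 = 0.9P_b and P_b = 439.
Then P_s = 439 - 81 = 358 and Q = 737.7 - 0.1(439) = 693.8.

P_b = 439, P_s = 358, Q = 693.8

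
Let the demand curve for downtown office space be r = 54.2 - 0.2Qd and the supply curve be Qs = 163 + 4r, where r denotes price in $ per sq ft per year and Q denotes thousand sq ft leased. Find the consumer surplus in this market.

Inverting to quantity form: Qd = 271 - 5r.
Set Qd = Qs: 271 - 5r = 163 + 4r, so 108 = 9r and r* = 12.
From the demand curve, Q* = 271 - 5(12) = 211.
Demand choke price (Qd = 0): r = 271/5 = 54.2. Consumer surplus = ½ × (54.2 - 12) × 211 = 4452.1.

Consumer surplus = 4452.1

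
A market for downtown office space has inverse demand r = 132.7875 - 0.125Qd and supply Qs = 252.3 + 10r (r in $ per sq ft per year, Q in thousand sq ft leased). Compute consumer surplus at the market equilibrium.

Consumer surplus = 30826.580625

Rewriting in direct form: Qd = 1062.3 - 8r.
Set Qd = Qs: 1062.3 - 8r = 252.3 + 10r, so 810 = 18r and r* = 45.
Plugging r* into demand: Q* = 1062.3 - 8(45) = 702.3.
Demand choke price (Qd = 0): r = 1062.3/8 = 132.7875. Consumer surplus = ½ × (132.7875 - 45) × 702.3 = 30826.580625.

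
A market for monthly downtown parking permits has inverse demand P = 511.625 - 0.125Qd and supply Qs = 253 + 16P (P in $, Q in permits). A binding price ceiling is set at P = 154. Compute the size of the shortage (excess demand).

Inverting to quantity form: Qd = 4093 - 8P.
With P fixed at 154, quantity demanded is 2861 and quantity supplied is 2717.
Shortage = Qd - Qs = 2861 - 2717 = 144.

Shortage = 144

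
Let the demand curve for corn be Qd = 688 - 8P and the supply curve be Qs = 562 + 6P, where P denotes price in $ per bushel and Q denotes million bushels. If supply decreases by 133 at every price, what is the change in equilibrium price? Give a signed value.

At equilibrium Qd = Qs, so 688 - 8P = 562 + 6P; collecting terms, 126 = 14P and P* = 9.
Plugging P* into demand: Q* = 688 - 8(9) = 616.
After the shift, supply is Qs = 429 + 6P.
Re-solving, 14P = 259 gives P = 18.5 and Q = 540.
ΔP = 18.5 - 9 = 9.5.

ΔP = 9.5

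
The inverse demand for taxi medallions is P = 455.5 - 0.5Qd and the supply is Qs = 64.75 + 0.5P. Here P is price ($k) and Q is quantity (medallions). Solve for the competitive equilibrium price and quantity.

Inverting to quantity form: Qd = 911 - 2P.
At equilibrium Qd = Qs, so 911 - 2P = 64.75 + 0.5P; collecting terms, 846.25 = 2.5P and P* = 338.5.
Then Q* = 911 - 2(338.5) = 234.

P* = 338.5, Q* = 234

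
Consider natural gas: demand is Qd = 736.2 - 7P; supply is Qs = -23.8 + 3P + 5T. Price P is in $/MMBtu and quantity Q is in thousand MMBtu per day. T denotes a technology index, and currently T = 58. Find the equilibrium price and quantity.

P* = 47, Q* = 407.2

With T = 58, supply is Qs = 266.2 + 3P.
Set Qd = Qs: 736.2 - 7P = 266.2 + 3P, so 470 = 10P and P* = 47.
Plugging P* into demand: Q* = 736.2 - 7(47) = 407.2.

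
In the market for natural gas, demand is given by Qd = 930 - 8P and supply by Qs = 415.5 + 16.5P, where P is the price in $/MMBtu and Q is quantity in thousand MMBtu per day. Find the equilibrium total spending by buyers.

Total spending by buyers = 16002

Equating demand and supply, 930 - 8P = 415.5 + 16.5P gives 24.5P = 514.5, so P* = 21.
Then Q* = 930 - 8(21) = 762.
Total spending by buyers = P* × Q* = 21 × 762 = 16002.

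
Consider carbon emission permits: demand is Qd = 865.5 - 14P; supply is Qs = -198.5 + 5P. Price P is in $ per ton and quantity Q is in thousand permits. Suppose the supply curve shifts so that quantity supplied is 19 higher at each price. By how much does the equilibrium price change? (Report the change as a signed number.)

ΔP = -1

The market clears where 865.5 - 14P = -198.5 + 5P. Rearranging, 19P = 1064, hence P* = 56.
Then Q* = 865.5 - 14(56) = 81.5.
After the shift, supply is Qs = -179.5 + 5P.
The new intersection has 1045 = 19P, i.e. P = 55, Q = 95.5.
ΔP = 55 - 56 = -1.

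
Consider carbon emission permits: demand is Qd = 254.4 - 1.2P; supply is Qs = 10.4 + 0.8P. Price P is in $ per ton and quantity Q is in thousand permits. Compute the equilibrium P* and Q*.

Equating demand and supply, 254.4 - 1.2P = 10.4 + 0.8P gives 2P = 244, so P* = 122.
Substitute back: Q* = 254.4 - 1.2(122) = 108.

P* = 122, Q* = 108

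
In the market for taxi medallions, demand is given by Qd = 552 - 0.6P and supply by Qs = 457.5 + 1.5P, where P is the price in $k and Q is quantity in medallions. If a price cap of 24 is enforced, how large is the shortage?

With P fixed at 24, quantity demanded is 537.6 and quantity supplied is 493.5.
Shortage = Qd - Qs = 537.6 - 493.5 = 44.1.

Shortage = 44.1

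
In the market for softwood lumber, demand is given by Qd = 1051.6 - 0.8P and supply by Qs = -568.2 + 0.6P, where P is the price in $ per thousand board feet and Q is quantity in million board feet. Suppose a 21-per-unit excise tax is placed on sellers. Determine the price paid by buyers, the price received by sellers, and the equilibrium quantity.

The tax drives a wedge P_b - P_s = 21. Substituting P_s = P_b - 21 into supply: Qs = -580.8 + 0.6P_b.
Market clearing requires 1051.6 - 0.8P_b = -580.8 + 0.6P_b; hence 1632.4 = 1.4P_b and P_b = 1166.
Then P_s = 1166 - 21 = 1145 and Q = 1051.6 - 0.8(1166) = 118.8.

P_b = 1166, P_s = 1145, Q = 118.8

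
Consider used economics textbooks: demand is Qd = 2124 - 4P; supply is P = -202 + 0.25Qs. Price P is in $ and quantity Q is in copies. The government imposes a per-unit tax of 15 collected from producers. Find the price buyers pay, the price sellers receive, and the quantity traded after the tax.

Inverting to quantity form: Qs = 808 + 4P.
The tax drives a wedge P_b - P_s = 15. Substituting P_s = P_b - 15 into supply: Qs = 748 + 4P_b.
Equate demand and the shifted supply: 2124 - 4P_b = 748 + 4P_b, giving 8P_b = 1376, so P_b = 172.
Then P_s = 172 - 15 = 157 and Q = 2124 - 4(172) = 1436.

P_b = 172, P_s = 157, Q = 1436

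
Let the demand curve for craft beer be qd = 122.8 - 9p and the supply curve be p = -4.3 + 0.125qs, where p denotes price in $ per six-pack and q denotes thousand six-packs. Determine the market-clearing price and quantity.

Rewriting in direct form: qs = 34.4 + 8p.
The market clears where 122.8 - 9p = 34.4 + 8p. Rearranging, 17p = 88.4, hence p* = 5.2.
From the demand curve, q* = 122.8 - 9(5.2) = 76.

p* = 5.2, q* = 76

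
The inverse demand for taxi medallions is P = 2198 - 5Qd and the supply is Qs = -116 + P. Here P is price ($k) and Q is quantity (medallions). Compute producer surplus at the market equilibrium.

Producer surplus = 60204.5

Rewriting in direct form: Qd = 439.6 - 0.2P.
The market clears where 439.6 - 0.2P = -116 + P. Rearranging, 1.2P = 555.6, hence P* = 463.
From the demand curve, Q* = 439.6 - 0.2(463) = 347.
Supply choke price (Qs = 0): P = 116. Producer surplus = ½ × (463 - 116) × 347 = 60204.5.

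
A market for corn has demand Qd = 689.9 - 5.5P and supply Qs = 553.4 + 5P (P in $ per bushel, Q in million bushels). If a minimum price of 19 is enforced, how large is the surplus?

With P fixed at 19, quantity demanded is 585.4 and quantity supplied is 648.4.
Surplus = Qs - Qd = 648.4 - 585.4 = 63.

Surplus = 63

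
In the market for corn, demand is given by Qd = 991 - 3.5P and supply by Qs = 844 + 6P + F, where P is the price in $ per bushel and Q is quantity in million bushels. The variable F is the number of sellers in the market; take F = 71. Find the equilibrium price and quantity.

P* = 8, Q* = 963

With F = 71, supply is Qs = 915 + 6P.
At equilibrium Qd = Qs, so 991 - 3.5P = 915 + 6P; collecting terms, 76 = 9.5P and P* = 8.
Substitute back: Q* = 991 - 3.5(8) = 963.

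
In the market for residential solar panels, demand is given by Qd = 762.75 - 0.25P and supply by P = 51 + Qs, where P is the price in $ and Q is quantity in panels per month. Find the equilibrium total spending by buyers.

Inverting to quantity form: Qs = -51 + P.
Set Qd = Qs: 762.75 - 0.25P = -51 + P, so 813.75 = 1.25P and P* = 651.
Plugging P* into demand: Q* = 762.75 - 0.25(651) = 600.
Total spending by buyers = P* × Q* = 651 × 600 = 390600.

Total spending by buyers = 390600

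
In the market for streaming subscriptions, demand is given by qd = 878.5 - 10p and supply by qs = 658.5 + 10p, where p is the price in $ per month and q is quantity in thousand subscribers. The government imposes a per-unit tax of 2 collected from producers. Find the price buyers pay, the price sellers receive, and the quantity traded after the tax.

With a tax of 2 on producers, they supply based on the net price p_s = p_b - 2, so qs = 638.5 + 10p_b.
Set qd = qs: 878.5 - 10p_b = 638.5 + 10p_b, so 240 = 20p_b and p_b = 12.
Then p_s = 12 - 2 = 10 and q = 878.5 - 10(12) = 758.5.

p_b = 12, p_s = 10, q = 758.5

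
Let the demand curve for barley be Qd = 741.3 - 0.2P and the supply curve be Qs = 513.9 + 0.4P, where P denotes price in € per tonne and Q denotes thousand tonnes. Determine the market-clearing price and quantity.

P* = 379, Q* = 665.5

The market clears where 741.3 - 0.2P = 513.9 + 0.4P. Rearranging, 0.6P = 227.4, hence P* = 379.
From the demand curve, Q* = 741.3 - 0.2(379) = 665.5.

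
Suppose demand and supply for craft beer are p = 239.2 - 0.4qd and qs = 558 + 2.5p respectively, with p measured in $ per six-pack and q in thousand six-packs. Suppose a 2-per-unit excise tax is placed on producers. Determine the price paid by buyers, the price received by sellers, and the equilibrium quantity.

p_b = 9, p_s = 7, q = 575.5

Inverting to quantity form: qd = 598 - 2.5p.
With a tax of 2 on producers, they supply based on the net price p_s = p_b - 2, so qs = 553 + 2.5p_b.
Equate demand and the shifted supply: 598 - 2.5p_b = 553 + 2.5p_b, giving 5p_b = 45, so p_b = 9.
So p_s = 7 and the quantity traded is q = 598 - 2.5(9) = 575.5.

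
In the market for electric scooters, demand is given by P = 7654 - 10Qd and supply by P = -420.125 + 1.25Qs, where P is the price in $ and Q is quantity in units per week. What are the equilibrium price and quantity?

P* = 477, Q* = 717.7

Inverting to quantity form: Qd = 765.4 - 0.1P and Qs = 336.1 + 0.8P.
Equating demand and supply, 765.4 - 0.1P = 336.1 + 0.8P gives 0.9P = 429.3, so P* = 477.
Substitute back: Q* = 765.4 - 0.1(477) = 717.7.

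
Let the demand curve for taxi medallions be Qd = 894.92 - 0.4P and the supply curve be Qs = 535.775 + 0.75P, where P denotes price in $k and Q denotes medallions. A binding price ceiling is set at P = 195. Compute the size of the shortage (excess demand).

Shortage = 134.895

With P fixed at 195, quantity demanded is 816.92 and quantity supplied is 682.025.
Shortage = Qd - Qs = 816.92 - 682.025 = 134.895.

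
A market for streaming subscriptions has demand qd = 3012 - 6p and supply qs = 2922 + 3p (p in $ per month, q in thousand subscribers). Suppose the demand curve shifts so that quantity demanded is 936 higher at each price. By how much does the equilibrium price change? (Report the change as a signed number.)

Δp = 104

Set qd = qs: 3012 - 6p = 2922 + 3p, so 90 = 9p and p* = 10.
Substitute back: q* = 3012 - 6(10) = 2952.
After the shift, demand is qd = 3948 - 6p.
New equilibrium: 1026 = 9p, so p = 114 and q = 3264.
Δp = 114 - 10 = 104.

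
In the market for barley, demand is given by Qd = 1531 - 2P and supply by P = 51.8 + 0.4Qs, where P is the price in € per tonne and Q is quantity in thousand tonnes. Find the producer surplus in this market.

Producer surplus = 125769.8

Solving each curve for Q: Qs = -129.5 + 2.5P.
Equating demand and supply, 1531 - 2P = -129.5 + 2.5P gives 4.5P = 1660.5, so P* = 369.
Substitute back: Q* = 1531 - 2(369) = 793.
Supply choke price (Qs = 0): P = 51.8. Producer surplus = ½ × (369 - 51.8) × 793 = 125769.8.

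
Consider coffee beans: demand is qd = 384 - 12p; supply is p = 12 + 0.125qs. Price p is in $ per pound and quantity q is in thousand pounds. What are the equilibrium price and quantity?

Rewriting in direct form: qs = -96 + 8p.
The market clears where 384 - 12p = -96 + 8p. Rearranging, 20p = 480, hence p* = 24.
Substitute back: q* = 384 - 12(24) = 96.

p* = 24, q* = 96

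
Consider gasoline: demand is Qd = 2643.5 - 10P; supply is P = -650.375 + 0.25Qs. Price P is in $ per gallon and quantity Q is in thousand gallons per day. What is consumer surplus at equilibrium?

Solving each curve for Q: Qs = 2601.5 + 4P.
At equilibrium Qd = Qs, so 2643.5 - 10P = 2601.5 + 4P; collecting terms, 42 = 14P and P* = 3.
Plugging P* into demand: Q* = 2643.5 - 10(3) = 2613.5.
Demand choke price (Qd = 0): P = 2643.5/10 = 264.35. Consumer surplus = ½ × (264.35 - 3) × 2613.5 = 341519.1125.

Consumer surplus = 341519.1125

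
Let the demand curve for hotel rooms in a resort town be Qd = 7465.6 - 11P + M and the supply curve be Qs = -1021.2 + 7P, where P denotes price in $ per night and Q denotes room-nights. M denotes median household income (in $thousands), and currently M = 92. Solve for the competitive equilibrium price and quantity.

P* = 476.6, Q* = 2315

With M = 92, demand is Qd = 7557.6 - 11P.
The market clears where 7557.6 - 11P = -1021.2 + 7P. Rearranging, 18P = 8578.8, hence P* = 476.6.
Substitute back: Q* = 7557.6 - 11(476.6) = 2315.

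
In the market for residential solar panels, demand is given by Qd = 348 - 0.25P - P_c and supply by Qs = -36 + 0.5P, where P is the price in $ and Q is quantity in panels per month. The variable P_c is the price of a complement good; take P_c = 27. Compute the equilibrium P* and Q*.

With P_c = 27, demand is Qd = 321 - 0.25P.
Equating demand and supply, 321 - 0.25P = -36 + 0.5P gives 0.75P = 357, so P* = 476.
Then Q* = 321 - 0.25(476) = 202.

P* = 476, Q* = 202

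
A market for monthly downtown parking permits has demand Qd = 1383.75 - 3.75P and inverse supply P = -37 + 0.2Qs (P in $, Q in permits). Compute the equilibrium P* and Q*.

Solving each curve for Q: Qs = 185 + 5P.
Set Qd = Qs: 1383.75 - 3.75P = 185 + 5P, so 1198.75 = 8.75P and P* = 137.
Plugging P* into demand: Q* = 1383.75 - 3.75(137) = 870.

P* = 137, Q* = 870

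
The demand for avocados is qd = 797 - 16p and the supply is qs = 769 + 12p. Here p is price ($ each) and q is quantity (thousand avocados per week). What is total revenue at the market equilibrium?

Total revenue = 781

Equating demand and supply, 797 - 16p = 769 + 12p gives 28p = 28, so p* = 1.
Plugging p* into demand: q* = 797 - 16(1) = 781.
Total revenue = p* × q* = 1 × 781 = 781.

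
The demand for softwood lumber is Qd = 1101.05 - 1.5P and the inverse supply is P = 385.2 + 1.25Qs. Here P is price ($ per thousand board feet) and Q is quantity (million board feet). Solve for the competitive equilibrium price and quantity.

Solving each curve for Q: Qs = -308.16 + 0.8P.
Set Qd = Qs: 1101.05 - 1.5P = -308.16 + 0.8P, so 1409.21 = 2.3P and P* = 612.7.
Then Q* = 1101.05 - 1.5(612.7) = 182.

P* = 612.7, Q* = 182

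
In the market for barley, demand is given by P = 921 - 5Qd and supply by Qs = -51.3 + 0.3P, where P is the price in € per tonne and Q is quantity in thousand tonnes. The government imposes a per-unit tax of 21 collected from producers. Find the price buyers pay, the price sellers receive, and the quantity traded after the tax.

Solving each curve for Q: Qd = 184.2 - 0.2P.
The tax drives a wedge P_b - P_s = 21. Substituting P_s = P_b - 21 into supply: Qs = -57.6 + 0.3P_b.
Market clearing requires 184.2 - 0.2P_b = -57.6 + 0.3P_b; hence 241.8 = 0.5P_b and P_b = 483.6.
So P_s = 462.6 and the quantity traded is Q = 184.2 - 0.2(483.6) = 87.48.

P_b = 483.6, P_s = 462.6, Q = 87.48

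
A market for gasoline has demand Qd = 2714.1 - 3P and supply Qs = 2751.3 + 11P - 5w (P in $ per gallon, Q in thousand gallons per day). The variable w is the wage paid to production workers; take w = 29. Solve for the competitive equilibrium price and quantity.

With w = 29, supply is Qs = 2606.3 + 11P.
At equilibrium Qd = Qs, so 2714.1 - 3P = 2606.3 + 11P; collecting terms, 107.8 = 14P and P* = 7.7.
Then Q* = 2714.1 - 3(7.7) = 2691.

P* = 7.7, Q* = 2691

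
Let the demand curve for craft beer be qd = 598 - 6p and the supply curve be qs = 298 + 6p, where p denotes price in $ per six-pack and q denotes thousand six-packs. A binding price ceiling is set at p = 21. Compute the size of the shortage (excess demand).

At p = 21: qd = 472 and qs = 424.
Shortage = qd - qs = 472 - 424 = 48.

Shortage = 48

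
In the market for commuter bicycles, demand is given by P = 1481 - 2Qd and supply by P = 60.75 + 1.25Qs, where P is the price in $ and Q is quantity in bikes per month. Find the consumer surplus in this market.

Consumer surplus = 190969

In direct form, Qd = 740.5 - 0.5P and Qs = -48.6 + 0.8P.
At equilibrium Qd = Qs, so 740.5 - 0.5P = -48.6 + 0.8P; collecting terms, 789.1 = 1.3P and P* = 607.
Plugging P* into demand: Q* = 740.5 - 0.5(607) = 437.
Demand choke price (Qd = 0): P = 740.5/0.5 = 1481. Consumer surplus = ½ × (1481 - 607) × 437 = 190969.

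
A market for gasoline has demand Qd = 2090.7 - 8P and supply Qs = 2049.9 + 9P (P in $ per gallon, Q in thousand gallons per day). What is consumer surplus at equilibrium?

At equilibrium Qd = Qs, so 2090.7 - 8P = 2049.9 + 9P; collecting terms, 40.8 = 17P and P* = 2.4.
Substitute back: Q* = 2090.7 - 8(2.4) = 2071.5.
Demand choke price (Qd = 0): P = 2090.7/8 = 261.3375. Consumer surplus = ½ × (261.3375 - 2.4) × 2071.5 = 268194.515625.

Consumer surplus = 268194.515625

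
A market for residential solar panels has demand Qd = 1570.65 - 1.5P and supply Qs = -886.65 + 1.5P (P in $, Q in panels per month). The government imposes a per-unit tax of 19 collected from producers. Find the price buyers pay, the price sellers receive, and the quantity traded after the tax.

With a tax of 19 on producers, they supply based on the net price P_s = P_b - 19, so Qs = -915.15 + 1.5P_b.
Equate demand and the shifted supply: 1570.65 - 1.5P_b = -915.15 + 1.5P_b, giving 3P_b = 2485.8, so P_b = 828.6.
So P_s = 809.6 and the quantity traded is Q = 1570.65 - 1.5(828.6) = 327.75.

P_b = 828.6, P_s = 809.6, Q = 327.75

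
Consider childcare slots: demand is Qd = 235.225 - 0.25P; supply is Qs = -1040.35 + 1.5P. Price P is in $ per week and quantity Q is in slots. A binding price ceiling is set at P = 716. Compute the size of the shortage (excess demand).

Shortage = 22.575

At P = 716: Qd = 56.225 and Qs = 33.65.
Shortage = Qd - Qs = 56.225 - 33.65 = 22.575.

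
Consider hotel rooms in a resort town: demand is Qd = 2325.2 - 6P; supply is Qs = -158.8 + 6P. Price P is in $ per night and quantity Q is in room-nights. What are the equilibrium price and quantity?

P* = 207, Q* = 1083.2

The market clears where 2325.2 - 6P = -158.8 + 6P. Rearranging, 12P = 2484, hence P* = 207.
From the demand curve, Q* = 2325.2 - 6(207) = 1083.2.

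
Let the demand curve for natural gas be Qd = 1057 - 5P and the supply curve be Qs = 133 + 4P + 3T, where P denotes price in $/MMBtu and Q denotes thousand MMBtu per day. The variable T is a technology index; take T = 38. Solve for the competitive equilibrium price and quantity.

With T = 38, supply is Qs = 247 + 4P.
At equilibrium Qd = Qs, so 1057 - 5P = 247 + 4P; collecting terms, 810 = 9P and P* = 90.
Then Q* = 1057 - 5(90) = 607.

P* = 90, Q* = 607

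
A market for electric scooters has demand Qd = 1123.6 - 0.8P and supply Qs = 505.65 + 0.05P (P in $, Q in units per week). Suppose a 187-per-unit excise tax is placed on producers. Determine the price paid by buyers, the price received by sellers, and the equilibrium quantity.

P_b = 738, P_s = 551, Q = 533.2

The tax drives a wedge P_b - P_s = 187. Substituting P_s = P_b - 187 into supply: Qs = 496.3 + 0.05P_b.
Set Qd = Qs: 1123.6 - 0.8P_b = 496.3 + 0.05P_b, so 627.3 = 0.85P_b and P_b = 738.
Then P_s = 738 - 187 = 551 and Q = 1123.6 - 0.8(738) = 533.2.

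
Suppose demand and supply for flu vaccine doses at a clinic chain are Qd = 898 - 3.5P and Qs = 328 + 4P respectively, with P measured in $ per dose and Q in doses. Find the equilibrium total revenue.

Total revenue = 48032

At equilibrium Qd = Qs, so 898 - 3.5P = 328 + 4P; collecting terms, 570 = 7.5P and P* = 76.
Plugging P* into demand: Q* = 898 - 3.5(76) = 632.
Total revenue = P* × Q* = 76 × 632 = 48032.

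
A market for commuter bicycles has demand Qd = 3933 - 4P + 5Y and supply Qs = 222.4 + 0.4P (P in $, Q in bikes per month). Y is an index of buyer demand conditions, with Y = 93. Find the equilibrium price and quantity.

P* = 949, Q* = 602

With Y = 93, demand is Qd = 4398 - 4P.
At equilibrium Qd = Qs, so 4398 - 4P = 222.4 + 0.4P; collecting terms, 4175.6 = 4.4P and P* = 949.
From the demand curve, Q* = 4398 - 4(949) = 602.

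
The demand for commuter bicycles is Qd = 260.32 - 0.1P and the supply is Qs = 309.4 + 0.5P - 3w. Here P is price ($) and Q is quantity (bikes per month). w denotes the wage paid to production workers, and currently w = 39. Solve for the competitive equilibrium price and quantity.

With w = 39, supply is Qs = 192.4 + 0.5P.
Equating demand and supply, 260.32 - 0.1P = 192.4 + 0.5P gives 0.6P = 67.92, so P* = 113.2.
Plugging P* into demand: Q* = 260.32 - 0.1(113.2) = 249.

P* = 113.2, Q* = 249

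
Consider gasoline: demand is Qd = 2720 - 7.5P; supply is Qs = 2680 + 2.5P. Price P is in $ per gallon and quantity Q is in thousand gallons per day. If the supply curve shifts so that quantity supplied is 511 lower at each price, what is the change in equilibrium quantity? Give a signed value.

Equating demand and supply, 2720 - 7.5P = 2680 + 2.5P gives 10P = 40, so P* = 4.
Then Q* = 2720 - 7.5(4) = 2690.
After the shift, supply is Qs = 2169 + 2.5P.
New equilibrium: 551 = 10P, so P = 55.1 and Q = 2306.75.
ΔQ = 2306.75 - 2690 = -383.25.

ΔQ = -383.25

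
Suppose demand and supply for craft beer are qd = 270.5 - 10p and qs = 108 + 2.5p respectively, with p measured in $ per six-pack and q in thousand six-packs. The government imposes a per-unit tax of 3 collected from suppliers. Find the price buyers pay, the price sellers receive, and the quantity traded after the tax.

p_b = 13.6, p_s = 10.6, q = 134.5

With a tax of 3 on suppliers, they supply based on the net price p_s = p_b - 3, so qs = 100.5 + 2.5p_b.
Set qd = qs: 270.5 - 10p_b = 100.5 + 2.5p_b, so 170 = 12.5p_b and p_b = 13.6.
Then p_s = 13.6 - 3 = 10.6 and q = 270.5 - 10(13.6) = 134.5.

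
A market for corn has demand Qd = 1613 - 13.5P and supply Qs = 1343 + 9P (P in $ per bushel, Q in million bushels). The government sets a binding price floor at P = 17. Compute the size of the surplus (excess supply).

With P fixed at 17, quantity demanded is 1383.5 and quantity supplied is 1496.
Surplus = Qs - Qd = 1496 - 1383.5 = 112.5.

Surplus = 112.5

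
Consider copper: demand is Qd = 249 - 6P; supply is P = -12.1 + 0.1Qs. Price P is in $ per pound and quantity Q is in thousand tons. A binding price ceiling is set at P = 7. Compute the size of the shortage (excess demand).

Shortage = 16

Solving each curve for Q: Qs = 121 + 10P.
At P = 7: Qd = 207 and Qs = 191.
Shortage = Qd - Qs = 207 - 191 = 16.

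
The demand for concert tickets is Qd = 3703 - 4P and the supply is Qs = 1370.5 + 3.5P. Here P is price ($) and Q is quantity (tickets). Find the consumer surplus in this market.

The market clears where 3703 - 4P = 1370.5 + 3.5P. Rearranging, 7.5P = 2332.5, hence P* = 311.
Then Q* = 3703 - 4(311) = 2459.
Demand choke price (Qd = 0): P = 3703/4 = 925.75. Consumer surplus = ½ × (925.75 - 311) × 2459 = 755835.125.

Consumer surplus = 755835.125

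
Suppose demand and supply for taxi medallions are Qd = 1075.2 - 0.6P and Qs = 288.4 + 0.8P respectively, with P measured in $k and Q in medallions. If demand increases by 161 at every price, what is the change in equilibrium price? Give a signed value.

Set Qd = Qs: 1075.2 - 0.6P = 288.4 + 0.8P, so 786.8 = 1.4P and P* = 562.
Then Q* = 1075.2 - 0.6(562) = 738.
After the shift, demand is Qd = 1236.2 - 0.6P.
New equilibrium: 947.8 = 1.4P, so P = 677 and Q = 830.
ΔP = 677 - 562 = 115.

ΔP = 115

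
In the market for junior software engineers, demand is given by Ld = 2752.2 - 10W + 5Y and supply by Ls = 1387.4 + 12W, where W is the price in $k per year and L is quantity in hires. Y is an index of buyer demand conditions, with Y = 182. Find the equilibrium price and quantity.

W* = 103.4, L* = 2628.2

With Y = 182, demand is Ld = 3662.2 - 10W.
Equating demand and supply, 3662.2 - 10W = 1387.4 + 12W gives 22W = 2274.8, so W* = 103.4.
Substitute back: L* = 3662.2 - 10(103.4) = 2628.2.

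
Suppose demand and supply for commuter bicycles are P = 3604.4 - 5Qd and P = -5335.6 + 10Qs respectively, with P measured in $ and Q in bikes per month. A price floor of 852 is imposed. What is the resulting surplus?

Inverting to quantity form: Qd = 720.88 - 0.2P and Qs = 533.56 + 0.1P.
At P = 852: Qd = 550.48 and Qs = 618.76.
Surplus = Qs - Qd = 618.76 - 550.48 = 68.28.

Surplus = 68.28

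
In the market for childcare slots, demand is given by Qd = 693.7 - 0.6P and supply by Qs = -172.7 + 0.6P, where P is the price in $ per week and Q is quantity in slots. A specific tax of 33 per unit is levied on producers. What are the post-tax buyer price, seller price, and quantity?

P_b = 738.5, P_s = 705.5, Q = 250.6

The tax drives a wedge P_b - P_s = 33. Substituting P_s = P_b - 33 into supply: Qs = -192.5 + 0.6P_b.
Market clearing requires 693.7 - 0.6P_b = -192.5 + 0.6P_b; hence 886.2 = 1.2P_b and P_b = 738.5.
Then P_s = 738.5 - 33 = 705.5 and Q = 693.7 - 0.6(738.5) = 250.6.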